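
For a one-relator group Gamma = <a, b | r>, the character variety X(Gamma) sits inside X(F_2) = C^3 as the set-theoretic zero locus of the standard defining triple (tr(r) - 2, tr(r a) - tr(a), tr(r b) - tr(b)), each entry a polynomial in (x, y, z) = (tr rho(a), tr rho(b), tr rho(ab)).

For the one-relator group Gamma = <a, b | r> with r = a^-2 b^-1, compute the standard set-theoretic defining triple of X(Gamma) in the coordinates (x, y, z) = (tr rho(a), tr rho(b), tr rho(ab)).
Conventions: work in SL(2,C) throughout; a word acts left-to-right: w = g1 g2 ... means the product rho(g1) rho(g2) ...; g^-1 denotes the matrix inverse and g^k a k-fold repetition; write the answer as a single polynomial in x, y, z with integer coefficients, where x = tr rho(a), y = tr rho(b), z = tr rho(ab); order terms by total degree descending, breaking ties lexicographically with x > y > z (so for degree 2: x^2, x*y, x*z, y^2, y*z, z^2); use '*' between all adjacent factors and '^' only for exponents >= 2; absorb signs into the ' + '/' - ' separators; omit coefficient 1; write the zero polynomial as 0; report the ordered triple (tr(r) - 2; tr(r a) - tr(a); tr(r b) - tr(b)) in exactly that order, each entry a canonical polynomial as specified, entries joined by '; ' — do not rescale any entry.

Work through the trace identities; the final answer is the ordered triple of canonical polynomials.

x*z - y - 2; -x + z; x^2 - y - 2

so tr(a^-1) = tr(a) = x
reduce: tr(a^-1 b) = tr(b) * tr(a) - tr(b a)   [inverse elimination on a] = x*y - z
reduce: tr(a^-1 b^-1) = tr(a^-1) * tr(b) - tr(a^-1 b)   [inverse elimination on b] = z
reduce: tr(a^-2 b^-1) = tr(a^-1 b^-1) * tr(a) - tr(a^-1 b^-1 a)   [inverse elimination on a] = x*z - y
tr(a^-2) = tr(a^-1) * tr(a) - tr(1) = x^2 - 2
assemble the triple (tr(r) - 2; tr(r a) - x; tr(r b) - y)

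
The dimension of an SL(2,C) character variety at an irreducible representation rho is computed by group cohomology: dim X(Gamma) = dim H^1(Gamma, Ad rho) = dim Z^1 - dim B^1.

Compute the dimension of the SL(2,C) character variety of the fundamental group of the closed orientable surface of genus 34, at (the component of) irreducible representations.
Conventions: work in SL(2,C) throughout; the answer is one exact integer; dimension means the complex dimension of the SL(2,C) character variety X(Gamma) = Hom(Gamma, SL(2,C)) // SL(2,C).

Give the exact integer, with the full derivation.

198

pi_1 of the closed genus-34 surface has 68 generators bound by the single product-of-commutators relator.
A cocycle assigns one sl_2 vector per generator subject to the relator condition d_2(z) = 0: dim of the unconstrained space is 3*2g = 204.
d_2 is surjective at irreducible rho (its cokernel H^2 is dual to H^0 = 0), so dim Z^1 = 204 - 3 = 201.
Coboundaries contribute dim B^1 = 3 (injective at irreducible rho).
Hence dim X = 201 - 3 = 198.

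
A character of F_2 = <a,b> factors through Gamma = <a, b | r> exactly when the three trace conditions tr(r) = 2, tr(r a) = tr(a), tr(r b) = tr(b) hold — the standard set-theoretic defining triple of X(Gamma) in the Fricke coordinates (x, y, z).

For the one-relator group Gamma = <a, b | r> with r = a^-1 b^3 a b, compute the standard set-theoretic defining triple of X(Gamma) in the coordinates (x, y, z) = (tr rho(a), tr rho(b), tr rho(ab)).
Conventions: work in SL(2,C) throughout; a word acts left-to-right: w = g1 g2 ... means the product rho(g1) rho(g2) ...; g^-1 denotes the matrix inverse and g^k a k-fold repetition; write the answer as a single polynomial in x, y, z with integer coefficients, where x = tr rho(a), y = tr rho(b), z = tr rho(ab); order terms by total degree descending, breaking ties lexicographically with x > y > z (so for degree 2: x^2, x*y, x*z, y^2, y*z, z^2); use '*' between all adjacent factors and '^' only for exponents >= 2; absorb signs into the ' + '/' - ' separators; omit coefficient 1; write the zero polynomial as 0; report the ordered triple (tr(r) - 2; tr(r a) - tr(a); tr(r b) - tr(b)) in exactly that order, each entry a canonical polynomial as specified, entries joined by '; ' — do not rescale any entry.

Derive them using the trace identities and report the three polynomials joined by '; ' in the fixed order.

x*y^3*z - x^2*y^2 - y^2*z^2 - x*y*z + x^2 + y^2 + z^2 - 4; y^3*z - x*y^2 - 2*y*z; x*y^4*z - x^2*y^3 - y^3*z^2 - x*y^2*z + x^2*y + y*z^2

tr(b a b) = tr(b) tr(a b) - tr(a)   [square of b] = y*z - x
tr(a b^3) = tr(b) tr(b a b) - tr(b a)   [square of b] = y^2*z - x*y - z
tr(b^3 a b) = tr(b) tr(a b^3) - tr(a b^2)   [square of b] = y^3*z - x*y^2 - 2*y*z + x
tr(a b a b) = tr(b a) tr(b a) - tr(1)   [split at a repeated b] = z^2 - 2
tr(a b a) = tr(a) tr(b a) - tr(b)   [square of a] = x*z - y
tr(a b a b^2) = tr(b) tr(a b a b) - tr(a b a)   [square of b] = y*z^2 - x*z - y
tr(b^3 a b a) = tr(b) tr(a b a b^2) - tr(a b a b)   [square of b] = y^2*z^2 - x*y*z - y^2 - z^2 + 2
tr(a^-1 b^3 a b) = tr(b^3 a b) tr(a) - tr(b^3 a b a)   [inverse elimination on a] = x*y^3*z - x^2*y^2 - y^2*z^2 - x*y*z + x^2 + y^2 + z^2 - 2
tr(b^3 a b^2) = tr(b) tr(b^2 a b^2) - tr(b^2 a b)   [square of b] = y^4*z - x*y^3 - 3*y^2*z + 2*x*y + z
tr(a^2) = tr(a) tr(a) - tr(1)   [square of a] = x^2 - 2
tr(a b^2 a) = tr(b) tr(a^2 b) - tr(a^2)   [square of b] = x*y*z - x^2 - y^2 + 2
tr(b a b^2 a b) = tr(b) tr(a b^2 a b) - tr(a b^2 a)   [square of b] = y^2*z^2 - 2*x*y*z + x^2 - 2
tr(b^3 a b^2 a) = tr(b) tr(b a b^2 a b) - tr(b a b^2 a)   [square of b] = y^3*z^2 - 2*x*y^2*z + x^2*y - y*z^2 + x*z - y
tr(a^-1 b^3 a b^2) = tr(b^3 a b^2) tr(a) - tr(b^3 a b^2 a)   [inverse elimination on a] = x*y^4*z - x^2*y^3 - y^3*z^2 - x*y^2*z + x^2*y + y*z^2 + y
assemble the triple (tr(r) - 2; tr(r a) - x; tr(r b) - y)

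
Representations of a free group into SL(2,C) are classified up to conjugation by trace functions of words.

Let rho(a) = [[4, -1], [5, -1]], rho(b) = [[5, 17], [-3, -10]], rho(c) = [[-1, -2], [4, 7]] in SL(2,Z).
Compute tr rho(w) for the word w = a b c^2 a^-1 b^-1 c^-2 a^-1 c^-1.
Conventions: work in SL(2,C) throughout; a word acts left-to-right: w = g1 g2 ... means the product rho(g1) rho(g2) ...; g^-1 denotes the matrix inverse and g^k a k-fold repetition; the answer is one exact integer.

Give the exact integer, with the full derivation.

rho(a) = [[4, -1], [5, -1]]
... * rho(b) = [[5, 17], [-3, -10]]  ->  [[23, 78], [28, 95]]
... * rho(c) = [[-1, -2], [4, 7]]  ->  [[289, 500], [352, 609]]
... * rho(c) = [[-1, -2], [4, 7]]  ->  [[1711, 2922], [2084, 3559]]
... * rho(a^-1) = [[-1, 1], [-5, 4]]  ->  [[-16321, 13399], [-19879, 16320]]
... * rho(b^-1) = [[-10, -17], [3, 5]]  ->  [[203407, 344452], [247750, 419543]]
... * rho(c^-1) = [[7, 2], [-4, -1]]  ->  [[46041, 62362], [56078, 75957]]
... * rho(c^-1) = [[7, 2], [-4, -1]]  ->  [[72839, 29720], [88718, 36199]]
... * rho(a^-1) = [[-1, 1], [-5, 4]]  ->  [[-221439, 191719], [-269713, 233514]]
... * rho(c^-1) = [[7, 2], [-4, -1]]  ->  [[-2316949, -634597], [-2822047, -772940]]
tr = -2316949 + -772940 = -3089889

-3089889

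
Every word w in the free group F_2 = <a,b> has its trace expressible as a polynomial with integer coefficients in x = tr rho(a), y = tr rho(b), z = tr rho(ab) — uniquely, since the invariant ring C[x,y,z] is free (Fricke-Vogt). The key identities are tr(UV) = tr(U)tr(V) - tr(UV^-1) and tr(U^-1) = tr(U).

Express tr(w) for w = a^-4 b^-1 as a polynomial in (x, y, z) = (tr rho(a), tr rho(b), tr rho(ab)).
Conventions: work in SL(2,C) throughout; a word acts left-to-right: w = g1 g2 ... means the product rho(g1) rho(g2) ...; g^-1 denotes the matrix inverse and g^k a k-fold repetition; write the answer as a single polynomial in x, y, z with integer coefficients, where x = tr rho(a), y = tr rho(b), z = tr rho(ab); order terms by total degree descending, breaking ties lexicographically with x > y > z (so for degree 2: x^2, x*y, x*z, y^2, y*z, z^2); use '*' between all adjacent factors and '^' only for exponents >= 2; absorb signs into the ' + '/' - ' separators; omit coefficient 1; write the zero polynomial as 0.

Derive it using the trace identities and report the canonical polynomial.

x^3*z - x^2*y - 2*x*z + y

so trace(a^-1) = trace(a) = x
reduce: trace(a^-2) = trace(a^-1) trace(a) - trace(1)  (eliminate a^-1) = x^2 - 2
trace(a^-3) = trace(a^-2) trace(a) - trace(a^-1)  (eliminate a^-1) = x^3 - 3*x
so trace(a^-4) = trace(a^-3) trace(a) - trace(a^-2)  (eliminate a^-1) = x^4 - 4*x^2 + 2
so trace(b a^-1) = trace(b) trace(a) - trace(b a)  (eliminate a^-1) = x*y - z
reduce: trace(a^-2 b) = trace(b a^-1) trace(a) - trace(b)  (eliminate a^-1) = x^2*y - x*z - y
trace(a^-1 b a^-2) = trace(a^-2 b) trace(a) - trace(a^-2 b a)  (eliminate a^-1) = x^3*y - x^2*z - 2*x*y + z
so trace(a^-4 b) = trace(a^-1 b a^-2) trace(a) - trace(a^-1 b a^-1)  (eliminate a^-1) = x^4*y - x^3*z - 3*x^2*y + 2*x*z + y
so trace(a^-4 b^-1) = trace(a^-4) trace(b) - trace(a^-4 b)  (eliminate b^-1) = x^3*z - x^2*y - 2*x*z + y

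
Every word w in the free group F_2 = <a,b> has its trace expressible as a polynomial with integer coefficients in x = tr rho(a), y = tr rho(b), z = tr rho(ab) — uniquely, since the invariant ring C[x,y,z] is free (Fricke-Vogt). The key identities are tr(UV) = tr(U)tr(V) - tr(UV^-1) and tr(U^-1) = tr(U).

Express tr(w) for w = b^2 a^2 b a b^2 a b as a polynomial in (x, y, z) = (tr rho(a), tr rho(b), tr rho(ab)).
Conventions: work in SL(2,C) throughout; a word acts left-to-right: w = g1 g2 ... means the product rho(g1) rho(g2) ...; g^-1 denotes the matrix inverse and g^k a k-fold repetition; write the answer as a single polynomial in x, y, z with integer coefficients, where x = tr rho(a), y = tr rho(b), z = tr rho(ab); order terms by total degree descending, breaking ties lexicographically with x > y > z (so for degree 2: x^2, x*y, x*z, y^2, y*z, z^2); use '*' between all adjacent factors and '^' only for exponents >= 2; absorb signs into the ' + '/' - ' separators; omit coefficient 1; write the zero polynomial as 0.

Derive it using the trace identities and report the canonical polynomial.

apply: trace(b a b a) = trace(a b) * trace(a b) - trace(1)   [split at a repeated a] = z^2 - 2
apply: trace(a b a b a b) = trace(b a b a) * trace(b a) - trace(a b)   [split at a repeated b] = z^3 - 3*z
trace(b a b) = trace(b) * trace(a b) - trace(a)   [square of b] = y*z - x
use: trace(a b a b a) = trace(a) * trace(b a b a) - trace(b a b)   [square of a] = x*z^2 - y*z - x
trace(b a b a b^2 a) = trace(b) * trace(a b a b a b) - trace(a b a b a)   [square of b] = y*z^3 - x*z^2 - 2*y*z + x
apply: trace(a b a) = trace(a) * trace(b a) - trace(b)   [square of a] = x*z - y
apply: trace(a b a b^2) = trace(b) * trace(a b a b) - trace(a b a)   [square of b] = y*z^2 - x*z - y
apply: trace(b a b a b^2) = trace(b) * trace(a b a b^2) - trace(a b a b)   [square of b] = y^2*z^2 - x*y*z - y^2 - z^2 + 2
use: trace(a b^2 a^2 b a b) = trace(a) * trace(b a b a b^2 a) - trace(b a b a b^2)   [square of a] = x*y*z^3 - x^2*z^2 - y^2*z^2 - x*y*z + x^2 + y^2 + z^2 - 2
use: trace(b^2 a b) = trace(b) * trace(a b^2) - trace(a b)   [square of b] = y^2*z - x*y - z
use: trace(b a^2 b^2 a) = trace(a) * trace(b^2 a b a) - trace(b^2 a b)   [square of a] = x*y*z^2 - x^2*z - y^2*z + z
use: trace(b^2) = trace(b) * trace(b) - trace(1)   [square of b] = y^2 - 2
use: trace(b^3) = trace(b) * trace(b^2) - trace(b)   [square of b] = y^3 - 3*y
trace(b a^2 b^2) = trace(a) * trace(b^3 a) - trace(b^3)   [square of a] = x*y^2*z - x^2*y - y^3 - x*z + 3*y
apply: trace(a b^2 a^2 b a) = trace(a) * trace(b a^2 b^2 a) - trace(b a^2 b^2)   [square of a] = x^2*y*z^2 - x^3*z - 2*x*y^2*z + x^2*y + y^3 + 2*x*z - 3*y
use: trace(b a^2 b a b^2 a b) = trace(b) * trace(a b^2 a^2 b a b) - trace(a b^2 a^2 b a)   [square of b] = x*y^2*z^3 - 2*x^2*y*z^2 - y^3*z^2 + x^3*z + x*y^2*z + y*z^2 - 2*x*z + y
use: trace(a b a^2 b a b) = trace(a) * trace(b a b a b a) - trace(b a b a b)   [square of a] = x*z^3 - y*z^2 - 2*x*z + y
apply: trace(b a^2 b) = trace(a) * trace(b^2 a) - trace(b^2)   [square of a] = x*y*z - x^2 - y^2 + 2
apply: trace(a b a^2 b a) = trace(a) * trace(b a^2 b a) - trace(b a^2 b)   [square of a] = x^2*z^2 - 2*x*y*z + y^2 - 2
trace(b a^2 b a b^2 a) = trace(b) * trace(a b a^2 b a b) - trace(a b a^2 b a)   [square of b] = x*y*z^3 - x^2*z^2 - y^2*z^2 + 2
trace(b^2 a^2 b a b^2 a b) = trace(b) * trace(b a^2 b a b^2 a b) - trace(b a^2 b a b^2 a)   [square of b] = x*y^3*z^3 - 2*x^2*y^2*z^2 - y^4*z^2 + x^3*y*z + x*y^3*z - x*y*z^3 + x^2*z^2 + 2*y^2*z^2 - 2*x*y*z + y^2 - 2

x*y^3*z^3 - 2*x^2*y^2*z^2 - y^4*z^2 + x^3*y*z + x*y^3*z - x*y*z^3 + x^2*z^2 + 2*y^2*z^2 - 2*x*y*z + y^2 - 2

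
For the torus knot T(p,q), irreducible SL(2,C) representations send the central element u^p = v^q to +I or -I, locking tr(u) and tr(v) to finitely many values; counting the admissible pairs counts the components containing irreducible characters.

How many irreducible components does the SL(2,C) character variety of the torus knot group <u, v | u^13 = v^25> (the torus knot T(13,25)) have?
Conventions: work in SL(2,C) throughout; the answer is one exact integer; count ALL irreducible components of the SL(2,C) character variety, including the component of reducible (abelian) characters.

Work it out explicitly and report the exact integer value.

For T(13,25): irreducibility forces the central element u^13 = v^25 to one of +I, -I.
This locks tr(u) to 2*cos(pi*alpha/13), alpha in 1..12, and tr(v) to 2*cos(pi*beta/25), beta in 1..24, on each component of irreducible characters.
The two central values (-1)^alpha I and (-1)^beta I must be the same matrix, so alpha and beta share a parity.
count pairs: odd alpha (6 choices) x odd beta (12), plus even alpha (6) x even beta (12): 6*12 + 6*12 = 144.
Total: 144 irreducible-character components + 1 reducible (abelian) component = 145.

145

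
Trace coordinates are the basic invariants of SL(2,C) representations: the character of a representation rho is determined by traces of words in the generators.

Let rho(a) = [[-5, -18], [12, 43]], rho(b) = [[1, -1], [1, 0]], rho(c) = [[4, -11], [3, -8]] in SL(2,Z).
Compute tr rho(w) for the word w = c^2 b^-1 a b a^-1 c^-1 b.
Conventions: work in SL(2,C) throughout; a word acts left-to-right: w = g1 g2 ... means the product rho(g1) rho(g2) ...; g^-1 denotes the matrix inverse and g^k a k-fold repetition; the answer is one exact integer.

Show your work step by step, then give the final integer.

rho(c) = [[4, -11], [3, -8]]
... * rho(c) = [[4, -11], [3, -8]]  ->  [[-17, 44], [-12, 31]]
... * rho(b^-1) = [[0, 1], [-1, 1]]  ->  [[-44, 27], [-31, 19]]
... * rho(a) = [[-5, -18], [12, 43]]  ->  [[544, 1953], [383, 1375]]
... * rho(b) = [[1, -1], [1, 0]]  ->  [[2497, -544], [1758, -383]]
... * rho(a^-1) = [[43, 18], [-12, -5]]  ->  [[113899, 47666], [80190, 33559]]
... * rho(c^-1) = [[-8, 11], [-3, 4]]  ->  [[-1054190, 1443553], [-742197, 1016326]]
... * rho(b) = [[1, -1], [1, 0]]  ->  [[389363, 1054190], [274129, 742197]]
tr = 389363 + 742197 = 1131560

1131560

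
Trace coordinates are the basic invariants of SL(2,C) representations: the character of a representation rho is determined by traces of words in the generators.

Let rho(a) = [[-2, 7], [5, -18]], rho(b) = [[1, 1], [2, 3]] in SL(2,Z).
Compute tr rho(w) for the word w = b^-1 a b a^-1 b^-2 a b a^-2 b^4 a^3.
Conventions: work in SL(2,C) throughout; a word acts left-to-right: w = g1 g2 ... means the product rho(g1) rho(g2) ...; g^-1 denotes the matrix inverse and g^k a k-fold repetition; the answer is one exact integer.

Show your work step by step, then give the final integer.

rho(b^-1) = [[3, -1], [-2, 1]]
... * rho(a) = [[-2, 7], [5, -18]]  ->  [[-11, 39], [9, -32]]
... * rho(b) = [[1, 1], [2, 3]]  ->  [[67, 106], [-55, -87]]
... * rho(a^-1) = [[-18, -7], [-5, -2]]  ->  [[-1736, -681], [1425, 559]]
... * rho(b^-1) = [[3, -1], [-2, 1]]  ->  [[-3846, 1055], [3157, -866]]
... * rho(b^-1) = [[3, -1], [-2, 1]]  ->  [[-13648, 4901], [11203, -4023]]
... * rho(a) = [[-2, 7], [5, -18]]  ->  [[51801, -183754], [-42521, 150835]]
... * rho(b) = [[1, 1], [2, 3]]  ->  [[-315707, -499461], [259149, 409984]]
... * rho(a^-1) = [[-18, -7], [-5, -2]]  ->  [[8180031, 3208871], [-6714602, -2634011]]
... * rho(a^-1) = [[-18, -7], [-5, -2]]  ->  [[-163284913, -63677959], [134032891, 52270236]]
... * rho(b) = [[1, 1], [2, 3]]  ->  [[-290640831, -354318790], [238573363, 290843599]]
... * rho(b) = [[1, 1], [2, 3]]  ->  [[-999278411, -1353597201], [820260561, 1111104160]]
... * rho(b) = [[1, 1], [2, 3]]  ->  [[-3706472813, -5060070014], [3042468881, 4153573041]]
... * rho(b) = [[1, 1], [2, 3]]  ->  [[-13826612841, -18886682855], [11349614963, 15503188004]]
... * rho(a) = [[-2, 7], [5, -18]]  ->  [[-66780188593, 243174001503], [54816710094, -199610079331]]
... * rho(a) = [[-2, 7], [5, -18]]  ->  [[1349430384701, -4844593347205], [-1107683816843, 3976698398616]]
... * rho(a) = [[-2, 7], [5, -18]]  ->  [[-26921827505427, 96648692942597], [22098859626766, -79334357892989]]
tr = -26921827505427 + -79334357892989 = -106256185398416

-106256185398416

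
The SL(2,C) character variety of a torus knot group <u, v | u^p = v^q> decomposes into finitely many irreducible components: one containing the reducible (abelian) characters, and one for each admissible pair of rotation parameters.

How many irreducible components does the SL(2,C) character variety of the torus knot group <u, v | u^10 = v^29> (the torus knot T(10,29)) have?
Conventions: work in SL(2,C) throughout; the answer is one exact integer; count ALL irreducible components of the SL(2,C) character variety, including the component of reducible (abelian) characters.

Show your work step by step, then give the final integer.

In the torus knot group T(10,29), u^10 = v^29 is central, so an irreducible representation sends it to +I or -I (Schur).
This locks tr(u) to 2*cos(pi*alpha/10), alpha in 1..9, and tr(v) to 2*cos(pi*beta/29), beta in 1..28, on each component of irreducible characters.
u^10 = (-1)^alpha I and v^29 = (-1)^beta I must agree, so alpha and beta have equal parity.
Counting: 5 odd alphas x 14 odd betas + 4 even alphas x 14 even betas = 70 + 56 = 126.
components with irreducible characters: 126; plus the single component of reducible (abelian) characters: total 127.

127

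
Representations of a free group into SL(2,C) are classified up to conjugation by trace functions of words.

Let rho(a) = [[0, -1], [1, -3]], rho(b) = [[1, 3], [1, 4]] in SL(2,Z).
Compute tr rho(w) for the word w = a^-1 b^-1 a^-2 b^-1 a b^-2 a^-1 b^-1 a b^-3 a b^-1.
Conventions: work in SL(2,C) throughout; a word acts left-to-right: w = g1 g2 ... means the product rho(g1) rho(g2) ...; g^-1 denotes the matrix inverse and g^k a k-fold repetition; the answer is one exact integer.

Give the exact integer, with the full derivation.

-23466445

rho(a^-1) = [[-3, 1], [-1, 0]]
... * rho(b^-1) = [[4, -3], [-1, 1]]  ->  [[-13, 10], [-4, 3]]
... * rho(a^-1) = [[-3, 1], [-1, 0]]  ->  [[29, -13], [9, -4]]
... * rho(a^-1) = [[-3, 1], [-1, 0]]  ->  [[-74, 29], [-23, 9]]
... * rho(b^-1) = [[4, -3], [-1, 1]]  ->  [[-325, 251], [-101, 78]]
... * rho(a) = [[0, -1], [1, -3]]  ->  [[251, -428], [78, -133]]
... * rho(b^-1) = [[4, -3], [-1, 1]]  ->  [[1432, -1181], [445, -367]]
... * rho(b^-1) = [[4, -3], [-1, 1]]  ->  [[6909, -5477], [2147, -1702]]
... * rho(a^-1) = [[-3, 1], [-1, 0]]  ->  [[-15250, 6909], [-4739, 2147]]
... * rho(b^-1) = [[4, -3], [-1, 1]]  ->  [[-67909, 52659], [-21103, 16364]]
... * rho(a) = [[0, -1], [1, -3]]  ->  [[52659, -90068], [16364, -27989]]
... * rho(b^-1) = [[4, -3], [-1, 1]]  ->  [[300704, -248045], [93445, -77081]]
... * rho(b^-1) = [[4, -3], [-1, 1]]  ->  [[1450861, -1150157], [450861, -357416]]
... * rho(b^-1) = [[4, -3], [-1, 1]]  ->  [[6953601, -5502740], [2160860, -1709999]]
... * rho(a) = [[0, -1], [1, -3]]  ->  [[-5502740, 9554619], [-1709999, 2969137]]
... * rho(b^-1) = [[4, -3], [-1, 1]]  ->  [[-31565579, 26062839], [-9809133, 8099134]]
tr = -31565579 + 8099134 = -23466445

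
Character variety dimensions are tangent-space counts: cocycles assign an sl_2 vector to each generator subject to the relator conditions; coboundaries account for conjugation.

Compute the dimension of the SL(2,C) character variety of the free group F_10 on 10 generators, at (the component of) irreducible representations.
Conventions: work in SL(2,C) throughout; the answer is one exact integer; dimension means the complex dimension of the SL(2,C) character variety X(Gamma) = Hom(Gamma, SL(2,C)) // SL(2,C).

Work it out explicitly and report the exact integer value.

27

Gamma = F_10 has 10 generators and no relators.
So Z^1 = (sl_2)^10 in full: dim Z^1 = 30.
At an irreducible rho the centralizer of the image in sl_2 is 0, so the coboundary map sl_2 -> Z^1 is injective: dim B^1 = 3.
Therefore dim X = 30 - 3 = 27.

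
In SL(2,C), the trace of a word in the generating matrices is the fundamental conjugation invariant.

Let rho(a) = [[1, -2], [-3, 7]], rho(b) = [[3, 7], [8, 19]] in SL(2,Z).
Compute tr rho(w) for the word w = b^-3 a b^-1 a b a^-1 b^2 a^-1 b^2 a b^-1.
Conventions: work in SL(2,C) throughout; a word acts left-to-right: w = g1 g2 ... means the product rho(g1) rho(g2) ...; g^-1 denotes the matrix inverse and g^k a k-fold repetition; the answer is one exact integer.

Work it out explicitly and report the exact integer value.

rho(b^-1) = [[19, -7], [-8, 3]]
... * rho(b^-1) = [[19, -7], [-8, 3]]  ->  [[417, -154], [-176, 65]]
... * rho(b^-1) = [[19, -7], [-8, 3]]  ->  [[9155, -3381], [-3864, 1427]]
... * rho(a) = [[1, -2], [-3, 7]]  ->  [[19298, -41977], [-8145, 17717]]
... * rho(b^-1) = [[19, -7], [-8, 3]]  ->  [[702478, -261017], [-296491, 110166]]
... * rho(a) = [[1, -2], [-3, 7]]  ->  [[1485529, -3232075], [-626989, 1364144]]
... * rho(b) = [[3, 7], [8, 19]]  ->  [[-21400013, -51010722], [9032185, 21529813]]
... * rho(a^-1) = [[7, 2], [3, 1]]  ->  [[-302832257, -93810748], [127814734, 39594183]]
... * rho(b) = [[3, 7], [8, 19]]  ->  [[-1658982755, -3902230011], [700197666, 1646992615]]
... * rho(b) = [[3, 7], [8, 19]]  ->  [[-36194788353, -85755249494], [15276533918, 36194243347]]
... * rho(a^-1) = [[7, 2], [3, 1]]  ->  [[-510629266953, -158144826200], [215518467467, 66747311183]]
... * rho(b) = [[3, 7], [8, 19]]  ->  [[-2797046410459, -6579156566471], [1180533891865, 2776828184746]]
... * rho(b) = [[3, 7], [8, 19]]  ->  [[-61024391763145, -144583299636162], [25756227153563, 61023472753229]]
... * rho(a) = [[1, -2], [-3, 7]]  ->  [[372725507145341, -890034313926844], [-157314191106124, 375651854965477]]
... * rho(b^-1) = [[19, -7], [-8, 3]]  ->  [[14202059147176231, -5279181491797919], [-5994184470740172, 2228154902639299]]
tr = 14202059147176231 + 2228154902639299 = 16430214049815530

16430214049815530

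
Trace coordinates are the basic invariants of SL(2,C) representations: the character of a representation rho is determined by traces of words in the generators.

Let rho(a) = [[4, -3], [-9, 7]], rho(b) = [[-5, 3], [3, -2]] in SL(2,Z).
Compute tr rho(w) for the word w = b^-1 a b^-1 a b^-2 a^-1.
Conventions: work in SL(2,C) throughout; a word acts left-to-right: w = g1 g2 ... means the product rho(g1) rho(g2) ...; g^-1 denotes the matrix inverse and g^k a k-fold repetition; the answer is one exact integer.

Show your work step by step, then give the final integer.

rho(b^-1) = [[-2, -3], [-3, -5]]
... * rho(a) = [[4, -3], [-9, 7]]  ->  [[19, -15], [33, -26]]
... * rho(b^-1) = [[-2, -3], [-3, -5]]  ->  [[7, 18], [12, 31]]
... * rho(a) = [[4, -3], [-9, 7]]  ->  [[-134, 105], [-231, 181]]
... * rho(b^-1) = [[-2, -3], [-3, -5]]  ->  [[-47, -123], [-81, -212]]
... * rho(b^-1) = [[-2, -3], [-3, -5]]  ->  [[463, 756], [798, 1303]]
... * rho(a^-1) = [[7, 3], [9, 4]]  ->  [[10045, 4413], [17313, 7606]]
tr = 10045 + 7606 = 17651

17651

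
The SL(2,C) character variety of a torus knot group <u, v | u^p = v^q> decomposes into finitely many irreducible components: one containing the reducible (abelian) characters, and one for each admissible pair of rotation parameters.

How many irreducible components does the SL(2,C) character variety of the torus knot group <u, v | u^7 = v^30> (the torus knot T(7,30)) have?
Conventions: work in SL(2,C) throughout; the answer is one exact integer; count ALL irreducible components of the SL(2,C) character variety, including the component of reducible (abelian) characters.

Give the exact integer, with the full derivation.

88

In the torus knot group T(7,30), u^7 = v^30 is central, so an irreducible representation sends it to +I or -I (Schur).
So on each irreducible component the traces are pinned: tr(u) = 2*cos(pi*alpha/7) with 1 <= alpha <= 6, tr(v) = 2*cos(pi*beta/30) with 1 <= beta <= 29.
u^7 = (-1)^alpha I and v^30 = (-1)^beta I must agree, so alpha and beta have equal parity.
Counting: 3 odd alphas x 15 odd betas + 3 even alphas x 14 even betas = 45 + 42 = 87.
Total: 87 irreducible-character components + 1 reducible (abelian) component = 88.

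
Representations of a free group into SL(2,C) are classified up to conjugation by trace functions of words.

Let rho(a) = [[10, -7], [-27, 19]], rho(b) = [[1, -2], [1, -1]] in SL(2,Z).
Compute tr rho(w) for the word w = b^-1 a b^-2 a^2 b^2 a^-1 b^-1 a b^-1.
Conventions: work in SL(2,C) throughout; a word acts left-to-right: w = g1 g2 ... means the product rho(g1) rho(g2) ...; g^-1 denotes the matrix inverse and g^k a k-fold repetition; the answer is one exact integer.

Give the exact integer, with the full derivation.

31920

rho(b^-1) = [[-1, 2], [-1, 1]]
... * rho(a) = [[10, -7], [-27, 19]]  ->  [[-64, 45], [-37, 26]]
... * rho(b^-1) = [[-1, 2], [-1, 1]]  ->  [[19, -83], [11, -48]]
... * rho(b^-1) = [[-1, 2], [-1, 1]]  ->  [[64, -45], [37, -26]]
... * rho(a) = [[10, -7], [-27, 19]]  ->  [[1855, -1303], [1072, -753]]
... * rho(a) = [[10, -7], [-27, 19]]  ->  [[53731, -37742], [31051, -21811]]
... * rho(b) = [[1, -2], [1, -1]]  ->  [[15989, -69720], [9240, -40291]]
... * rho(b) = [[1, -2], [1, -1]]  ->  [[-53731, 37742], [-31051, 21811]]
... * rho(a^-1) = [[19, 7], [27, 10]]  ->  [[-1855, 1303], [-1072, 753]]
... * rho(b^-1) = [[-1, 2], [-1, 1]]  ->  [[552, -2407], [319, -1391]]
... * rho(a) = [[10, -7], [-27, 19]]  ->  [[70509, -49597], [40747, -28662]]
... * rho(b^-1) = [[-1, 2], [-1, 1]]  ->  [[-20912, 91421], [-12085, 52832]]
tr = -20912 + 52832 = 31920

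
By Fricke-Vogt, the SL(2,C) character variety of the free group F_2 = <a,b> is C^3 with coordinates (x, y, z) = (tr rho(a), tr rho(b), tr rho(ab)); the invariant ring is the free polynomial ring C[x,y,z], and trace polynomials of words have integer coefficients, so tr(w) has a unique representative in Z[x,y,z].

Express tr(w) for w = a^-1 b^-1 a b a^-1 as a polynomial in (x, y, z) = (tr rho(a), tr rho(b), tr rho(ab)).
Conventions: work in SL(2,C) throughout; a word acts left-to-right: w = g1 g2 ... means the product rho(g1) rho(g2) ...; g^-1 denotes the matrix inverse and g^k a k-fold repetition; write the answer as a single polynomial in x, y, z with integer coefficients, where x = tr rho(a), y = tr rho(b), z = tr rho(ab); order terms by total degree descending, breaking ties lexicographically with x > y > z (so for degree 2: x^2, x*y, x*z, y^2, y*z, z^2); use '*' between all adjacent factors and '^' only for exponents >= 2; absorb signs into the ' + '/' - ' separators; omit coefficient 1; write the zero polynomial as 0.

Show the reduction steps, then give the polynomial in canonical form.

tr(b a b) = tr(b)*tr(a b) - tr(a)   [square of b] = y*z - x
so tr(b a b a) = tr(b a)*tr(b a) - tr(1)   [split at a repeated b] = z^2 - 2
reduce: tr(a b a^-1 b) = tr(b a b)*tr(a) - tr(b a b a)   [inverse elimination on a] = x*y*z - x^2 - z^2 + 2
tr(a^-1 b^-1 a b) = tr(a b a^-1)*tr(b) - tr(a b a^-1 b)   [inverse elimination on b] = -x*y*z + x^2 + y^2 + z^2 - 2
reduce: tr(a^-1 b^-1 a b a^-1) = tr(a^-1 b^-1 a b)*tr(a) - tr(a^-1 b^-1 a b a)   [inverse elimination on a] = -x^2*y*z + x^3 + x*y^2 + x*z^2 - 3*x

-x^2*y*z + x^3 + x*y^2 + x*z^2 - 3*x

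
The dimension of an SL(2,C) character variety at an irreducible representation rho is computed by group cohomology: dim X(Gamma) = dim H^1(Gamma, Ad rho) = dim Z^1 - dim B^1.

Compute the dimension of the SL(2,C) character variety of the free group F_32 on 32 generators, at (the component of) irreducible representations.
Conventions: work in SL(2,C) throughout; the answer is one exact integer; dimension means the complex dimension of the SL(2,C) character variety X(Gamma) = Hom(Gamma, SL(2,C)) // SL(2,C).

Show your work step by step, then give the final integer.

93

The free group F_32: 32 generators, no relators.
A cocycle picks one sl_2 vector per generator freely, giving dim Z^1 = 3*32 = 96.
dim B^1 = 3: the coboundary map is injective because an irreducible image has centralizer 0 in sl_2.
dim H^1 = 96 - 3 = 93, which is dim X.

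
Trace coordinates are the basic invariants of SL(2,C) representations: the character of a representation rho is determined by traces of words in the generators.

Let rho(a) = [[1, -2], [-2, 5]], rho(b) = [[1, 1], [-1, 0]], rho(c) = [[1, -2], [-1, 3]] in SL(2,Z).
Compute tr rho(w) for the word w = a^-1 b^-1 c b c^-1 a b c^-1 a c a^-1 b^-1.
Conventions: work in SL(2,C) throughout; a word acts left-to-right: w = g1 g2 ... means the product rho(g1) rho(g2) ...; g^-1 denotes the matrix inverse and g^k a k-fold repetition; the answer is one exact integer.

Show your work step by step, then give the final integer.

rho(a^-1) = [[5, 2], [2, 1]]
... * rho(b^-1) = [[0, -1], [1, 1]]  ->  [[2, -3], [1, -1]]
... * rho(c) = [[1, -2], [-1, 3]]  ->  [[5, -13], [2, -5]]
... * rho(b) = [[1, 1], [-1, 0]]  ->  [[18, 5], [7, 2]]
... * rho(c^-1) = [[3, 2], [1, 1]]  ->  [[59, 41], [23, 16]]
... * rho(a) = [[1, -2], [-2, 5]]  ->  [[-23, 87], [-9, 34]]
... * rho(b) = [[1, 1], [-1, 0]]  ->  [[-110, -23], [-43, -9]]
... * rho(c^-1) = [[3, 2], [1, 1]]  ->  [[-353, -243], [-138, -95]]
... * rho(a) = [[1, -2], [-2, 5]]  ->  [[133, -509], [52, -199]]
... * rho(c) = [[1, -2], [-1, 3]]  ->  [[642, -1793], [251, -701]]
... * rho(a^-1) = [[5, 2], [2, 1]]  ->  [[-376, -509], [-147, -199]]
... * rho(b^-1) = [[0, -1], [1, 1]]  ->  [[-509, -133], [-199, -52]]
tr = -509 + -52 = -561

-561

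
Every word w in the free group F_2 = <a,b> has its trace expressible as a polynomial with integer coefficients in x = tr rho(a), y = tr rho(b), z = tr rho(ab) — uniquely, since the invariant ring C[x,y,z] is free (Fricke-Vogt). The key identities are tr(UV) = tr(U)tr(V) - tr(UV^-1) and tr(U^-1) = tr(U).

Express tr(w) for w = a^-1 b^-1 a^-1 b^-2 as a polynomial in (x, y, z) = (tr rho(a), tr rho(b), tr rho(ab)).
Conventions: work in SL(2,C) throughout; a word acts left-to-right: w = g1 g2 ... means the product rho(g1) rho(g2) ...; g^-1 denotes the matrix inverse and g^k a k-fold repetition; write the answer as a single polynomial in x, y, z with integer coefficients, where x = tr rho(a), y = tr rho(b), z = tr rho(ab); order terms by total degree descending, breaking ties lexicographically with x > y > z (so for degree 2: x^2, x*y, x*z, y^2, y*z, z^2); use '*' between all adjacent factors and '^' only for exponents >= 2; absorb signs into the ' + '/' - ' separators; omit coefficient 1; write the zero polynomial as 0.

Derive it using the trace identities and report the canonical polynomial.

y*z^2 - x*z - y

next, trace(a^-1) = trace(a) = x
next, trace(a^-1 b) = trace(b) * trace(a) - trace(b a)  (eliminate a^-1) = x*y - z
and trace(b^-1 a^-1) = trace(a^-1) * trace(b) - trace(a^-1 b)  (eliminate b^-1) = z
next, trace(b^-1 a^-1 b^-1) = trace(b^-1 a^-1) * trace(b) - trace(b^-1 a^-1 b)  (eliminate b^-1) = y*z - x
trace(b^-1 a^-1 b^-2) = trace(b^-1 a^-1 b^-1) * trace(b) - trace(b^-1 a^-1)  (eliminate b^-1) = y^2*z - x*y - z
and trace(b^-2) = trace(b^-1) * trace(b) - trace(1)  (eliminate b^-1) = y^2 - 2
and trace(a b a) = trace(a) * trace(b a) - trace(b)  (reduce the a square) = x*z - y
and trace(a b a b) = trace(b a) * trace(b a) - trace(1)  (split on b) = z^2 - 2
and trace(b^-1 a b a) = trace(a b a) * trace(b) - trace(a b a b)  (eliminate b^-1) = x*y*z - y^2 - z^2 + 2
trace(b^-2 a b a) = trace(b^-1 a b a) * trace(b) - trace(b^-1 a b a b)  (eliminate b^-1) = x*y^2*z - y^3 - y*z^2 - x*z + 3*y
next, trace(a^-1 b^-2 a b) = trace(b^-2 a b) * trace(a) - trace(b^-2 a b a)  (eliminate a^-1) = -x*y^2*z + x^2*y + y^3 + y*z^2 - 3*y
and trace(b^-1 a^-1 b^-2 a) = trace(a^-1 b^-2 a) * trace(b) - trace(a^-1 b^-2 a b)  (eliminate b^-1) = x*y^2*z - x^2*y - y*z^2 + y
next, trace(a^-1 b^-1 a^-1 b^-2) = trace(b^-1 a^-1 b^-2) * trace(a) - trace(b^-1 a^-1 b^-2 a)  (eliminate a^-1) = y*z^2 - x*z - y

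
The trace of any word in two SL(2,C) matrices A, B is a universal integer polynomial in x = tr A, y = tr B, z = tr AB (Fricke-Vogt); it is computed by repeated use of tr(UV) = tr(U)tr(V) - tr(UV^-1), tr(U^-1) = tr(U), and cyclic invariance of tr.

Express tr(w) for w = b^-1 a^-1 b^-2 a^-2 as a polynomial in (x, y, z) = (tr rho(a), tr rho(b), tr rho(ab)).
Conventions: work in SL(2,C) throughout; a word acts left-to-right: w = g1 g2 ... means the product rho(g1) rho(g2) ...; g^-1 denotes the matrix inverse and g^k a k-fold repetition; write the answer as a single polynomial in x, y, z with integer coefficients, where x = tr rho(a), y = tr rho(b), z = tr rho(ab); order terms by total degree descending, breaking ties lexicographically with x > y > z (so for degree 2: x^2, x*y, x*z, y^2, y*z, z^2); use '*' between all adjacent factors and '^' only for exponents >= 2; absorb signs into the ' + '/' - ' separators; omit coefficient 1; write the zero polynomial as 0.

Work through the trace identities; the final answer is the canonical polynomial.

x*y*z^2 - x^2*z - y^2*z + z

tr(a^-1) = tr(a) = x
tr(a^-1 b) = tr(b) * tr(a) - tr(b a)  (eliminate a^-1) = x*y - z
tr(a^-1 b^-1) = tr(a^-1) * tr(b) - tr(a^-1 b)  (eliminate b^-1) = z
tr(b^-1 a^-2) = tr(a^-1 b^-1) * tr(a) - tr(a^-1 b^-1 a)  (eliminate a^-1) = x*z - y
tr(a^-2) = tr(a^-1) * tr(a) - tr(1)  (eliminate a^-1) = x^2 - 2
tr(b^-1 a^-2 b^-1) = tr(b^-1 a^-2) * tr(b) - tr(b^-1 a^-2 b)  (eliminate b^-1) = x*y*z - x^2 - y^2 + 2
tr(b^-2 a^-2 b^-1) = tr(b^-1 a^-2 b^-1) * tr(b) - tr(b^-1 a^-2)  (eliminate b^-1) = x*y^2*z - x^2*y - y^3 - x*z + 3*y
tr(b^-2) = tr(b^-1) * tr(b) - tr(1)  (eliminate b^-1) = y^2 - 2
tr(a b a b) = tr(b a) * tr(b a) - tr(1)  (split on b) = z^2 - 2
tr(a b a b^-1) = tr(a b a) * tr(b) - tr(a b a b)  (eliminate b^-1) = x*y*z - y^2 - z^2 + 2
tr(b a b^-2 a) = tr(a b a b^-1) * tr(b) - tr(a b a)  (eliminate b^-1) = x*y^2*z - y^3 - y*z^2 - x*z + 3*y
tr(a b^-2 a^-1 b) = tr(b a b^-2) * tr(a) - tr(b a b^-2 a)  (eliminate a^-1) = -x*y^2*z + x^2*y + y^3 + y*z^2 - 3*y
tr(a^-1 b^-1 a b^-2) = tr(a b^-2 a^-1) * tr(b) - tr(a b^-2 a^-1 b)  (eliminate b^-1) = x*y^2*z - x^2*y - y*z^2 + y
tr(b^-2 a) = tr(b^-1 a) * tr(b) - tr(b^-1 a b)  (eliminate b^-1) = x*y^2 - y*z - x
tr(b^-1 a b^-2) = tr(b^-2 a) * tr(b) - tr(b^-2 a b)  (eliminate b^-1) = x*y^3 - y^2*z - 2*x*y + z
tr(b^-2 a^-2 b^-1 a) = tr(a^-1 b^-1 a b^-2) * tr(a) - tr(a^-1 b^-1 a b^-2 a)  (eliminate a^-1) = x^2*y^2*z - x^3*y - x*y^3 - x*y*z^2 + y^2*z + 3*x*y - z
tr(b^-1 a^-1 b^-2 a^-2) = tr(b^-2 a^-2 b^-1) * tr(a) - tr(b^-2 a^-2 b^-1 a)  (eliminate a^-1) = x*y*z^2 - x^2*z - y^2*z + z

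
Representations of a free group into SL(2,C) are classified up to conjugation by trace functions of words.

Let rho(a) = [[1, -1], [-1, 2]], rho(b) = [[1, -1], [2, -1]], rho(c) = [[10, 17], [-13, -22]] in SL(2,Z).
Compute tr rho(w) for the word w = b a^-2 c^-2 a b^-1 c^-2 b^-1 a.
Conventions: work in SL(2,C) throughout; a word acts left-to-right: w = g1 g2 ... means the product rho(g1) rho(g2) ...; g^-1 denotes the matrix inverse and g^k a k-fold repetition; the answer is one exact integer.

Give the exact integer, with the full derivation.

-2738280

rho(b) = [[1, -1], [2, -1]]
... * rho(a^-1) = [[2, 1], [1, 1]]  ->  [[1, 0], [3, 1]]
... * rho(a^-1) = [[2, 1], [1, 1]]  ->  [[2, 1], [7, 4]]
... * rho(c^-1) = [[-22, -17], [13, 10]]  ->  [[-31, -24], [-102, -79]]
... * rho(c^-1) = [[-22, -17], [13, 10]]  ->  [[370, 287], [1217, 944]]
... * rho(a) = [[1, -1], [-1, 2]]  ->  [[83, 204], [273, 671]]
... * rho(b^-1) = [[-1, 1], [-2, 1]]  ->  [[-491, 287], [-1615, 944]]
... * rho(c^-1) = [[-22, -17], [13, 10]]  ->  [[14533, 11217], [47802, 36895]]
... * rho(c^-1) = [[-22, -17], [13, 10]]  ->  [[-173905, -134891], [-572009, -443684]]
... * rho(b^-1) = [[-1, 1], [-2, 1]]  ->  [[443687, -308796], [1459377, -1015693]]
... * rho(a) = [[1, -1], [-1, 2]]  ->  [[752483, -1061279], [2475070, -3490763]]
tr = 752483 + -3490763 = -2738280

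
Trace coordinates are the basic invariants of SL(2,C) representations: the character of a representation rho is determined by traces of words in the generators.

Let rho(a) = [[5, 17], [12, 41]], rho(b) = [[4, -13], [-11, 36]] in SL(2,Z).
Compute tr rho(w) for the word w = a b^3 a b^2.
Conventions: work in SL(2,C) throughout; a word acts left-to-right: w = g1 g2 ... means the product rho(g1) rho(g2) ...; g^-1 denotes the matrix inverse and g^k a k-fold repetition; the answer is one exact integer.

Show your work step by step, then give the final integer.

84859415678

rho(a) = [[5, 17], [12, 41]]
... * rho(b) = [[4, -13], [-11, 36]]  ->  [[-167, 547], [-403, 1320]]
... * rho(b) = [[4, -13], [-11, 36]]  ->  [[-6685, 21863], [-16132, 52759]]
... * rho(b) = [[4, -13], [-11, 36]]  ->  [[-267233, 873973], [-644877, 2109040]]
... * rho(a) = [[5, 17], [12, 41]]  ->  [[9151511, 31289932], [22084095, 75507731]]
... * rho(b) = [[4, -13], [-11, 36]]  ->  [[-307583208, 1007467909], [-742248661, 2431185081]]
... * rho(b) = [[4, -13], [-11, 36]]  ->  [[-12312479831, 40267426428], [-29712030535, 97171895509]]
tr = -12312479831 + 97171895509 = 84859415678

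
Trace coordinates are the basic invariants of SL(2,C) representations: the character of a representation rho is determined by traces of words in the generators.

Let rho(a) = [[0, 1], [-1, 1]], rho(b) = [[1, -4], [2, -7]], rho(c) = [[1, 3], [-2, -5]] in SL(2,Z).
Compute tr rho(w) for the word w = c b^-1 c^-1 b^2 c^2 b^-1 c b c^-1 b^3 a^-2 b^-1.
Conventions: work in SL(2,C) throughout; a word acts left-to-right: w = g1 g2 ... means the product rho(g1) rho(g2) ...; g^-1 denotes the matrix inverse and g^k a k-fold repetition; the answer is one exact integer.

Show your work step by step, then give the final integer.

217151099679

rho(c) = [[1, 3], [-2, -5]]
... * rho(b^-1) = [[-7, 4], [-2, 1]]  ->  [[-13, 7], [24, -13]]
... * rho(c^-1) = [[-5, -3], [2, 1]]  ->  [[79, 46], [-146, -85]]
... * rho(b) = [[1, -4], [2, -7]]  ->  [[171, -638], [-316, 1179]]
... * rho(b) = [[1, -4], [2, -7]]  ->  [[-1105, 3782], [2042, -6989]]
... * rho(c) = [[1, 3], [-2, -5]]  ->  [[-8669, -22225], [16020, 41071]]
... * rho(c) = [[1, 3], [-2, -5]]  ->  [[35781, 85118], [-66122, -157295]]
... * rho(b^-1) = [[-7, 4], [-2, 1]]  ->  [[-420703, 228242], [777444, -421783]]
... * rho(c) = [[1, 3], [-2, -5]]  ->  [[-877187, -2403319], [1621010, 4441247]]
... * rho(b) = [[1, -4], [2, -7]]  ->  [[-5683825, 20331981], [10503504, -37572769]]
... * rho(c^-1) = [[-5, -3], [2, 1]]  ->  [[69083087, 37383456], [-127663058, -69083281]]
... * rho(b) = [[1, -4], [2, -7]]  ->  [[143849999, -538016540], [-265829620, 994235199]]
... * rho(b) = [[1, -4], [2, -7]]  ->  [[-932183081, 3190715784], [1722640778, -5896327913]]
... * rho(b) = [[1, -4], [2, -7]]  ->  [[5449248487, -18606278164], [-10070015048, 34383732279]]
... * rho(a^-1) = [[1, -1], [1, 0]]  ->  [[-13157029677, -5449248487], [24313717231, 10070015048]]
... * rho(a^-1) = [[1, -1], [1, 0]]  ->  [[-18606278164, 13157029677], [34383732279, -24313717231]]
... * rho(b^-1) = [[-7, 4], [-2, 1]]  ->  [[103929887794, -61268082979], [-192058691491, 113221211885]]
tr = 103929887794 + 113221211885 = 217151099679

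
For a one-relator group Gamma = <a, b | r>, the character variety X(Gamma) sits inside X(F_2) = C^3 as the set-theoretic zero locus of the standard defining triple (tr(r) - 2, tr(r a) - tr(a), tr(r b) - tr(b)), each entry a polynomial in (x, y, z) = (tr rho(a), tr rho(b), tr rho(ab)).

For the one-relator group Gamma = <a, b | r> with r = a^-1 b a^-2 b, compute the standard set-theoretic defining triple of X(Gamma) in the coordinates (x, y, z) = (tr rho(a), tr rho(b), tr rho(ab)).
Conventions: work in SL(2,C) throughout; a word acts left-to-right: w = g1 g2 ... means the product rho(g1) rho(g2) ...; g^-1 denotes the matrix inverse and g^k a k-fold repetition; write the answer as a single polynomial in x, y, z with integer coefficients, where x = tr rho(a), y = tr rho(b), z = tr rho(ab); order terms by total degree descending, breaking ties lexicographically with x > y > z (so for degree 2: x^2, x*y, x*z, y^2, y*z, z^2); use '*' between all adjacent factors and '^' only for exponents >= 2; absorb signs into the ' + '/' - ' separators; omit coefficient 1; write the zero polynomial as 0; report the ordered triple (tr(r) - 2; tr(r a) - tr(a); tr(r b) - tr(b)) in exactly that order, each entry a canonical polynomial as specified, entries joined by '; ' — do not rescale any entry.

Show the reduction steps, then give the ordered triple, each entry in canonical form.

x^3*y^2 - 2*x^2*y*z - x*y^2 + x*z^2 + y*z - x - 2; x^2*y^2 - x*y*z - x^2 - y^2 - x + 2; x^3*y^3 - 2*x^2*y^2*z - x^3*y - x*y^3 + x*y*z^2 + x^2*z + y^2*z + x*y - y - z

trace(b^2) = trace(b) * trace(b) - trace(1) = y^2 - 2
reduce: trace(b^2 a) = trace(b) * trace(a b) - trace(a) = y*z - x
reduce: trace(a^-1 b^2) = trace(b^2) * trace(a) - trace(b^2 a) = x*y^2 - y*z - x
so trace(b a^-2 b) = trace(a^-1 b^2) * trace(a) - trace(a^-1 b^2 a) = x^2*y^2 - x*y*z - x^2 - y^2 + 2
so trace(b a b a) = trace(a b) * trace(a b) - trace(1)   [split at repeated a] = z^2 - 2
reduce: trace(a^-1 b a b) = trace(b a b) * trace(a) - trace(b a b a) = x*y*z - x^2 - z^2 + 2
reduce: trace(b a^-2 b a) = trace(a^-1 b a b) * trace(a) - trace(a^-1 b a b a) = x^2*y*z - x^3 - x*z^2 - y*z + 3*x
reduce: trace(a^-1 b a^-2 b) = trace(b a^-2 b) * trace(a) - trace(b a^-2 b a) = x^3*y^2 - 2*x^2*y*z - x*y^2 + x*z^2 + y*z - x
trace(b^3) = trace(b) * trace(b^2) - trace(b) = y^3 - 3*y
reduce: trace(b^3 a) = trace(b) * trace(a b^2) - trace(a b) = y^2*z - x*y - z
reduce: trace(b a^-1 b^2) = trace(b^3) * trace(a) - trace(b^3 a) = x*y^3 - y^2*z - 2*x*y + z
reduce: trace(a b a) = trace(a) * trace(b a) - trace(b) = x*z - y
reduce: trace(b^2 a b a) = trace(b) * trace(a b a b) - trace(a b a) = y*z^2 - x*z - y
trace(b a^-1 b^2 a) = trace(b^2 a b) * trace(a) - trace(b^2 a b a) = x*y^2*z - x^2*y - y*z^2 + y
so trace(a^-1 b^2 a^-1 b) = trace(b a^-1 b^2) * trace(a) - trace(b a^-1 b^2 a) = x^2*y^3 - 2*x*y^2*z - x^2*y + y*z^2 + x*z - y
trace(a^-1 b a^-2 b^2) = trace(a^-1 b^2 a^-1 b) * trace(a) - trace(a^-1 b^2 a^-1 b a) = x^3*y^3 - 2*x^2*y^2*z - x^3*y - x*y^3 + x*y*z^2 + x^2*z + y^2*z + x*y - z
assemble the triple (trace(r) - 2; trace(r a) - x; trace(r b) - y)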